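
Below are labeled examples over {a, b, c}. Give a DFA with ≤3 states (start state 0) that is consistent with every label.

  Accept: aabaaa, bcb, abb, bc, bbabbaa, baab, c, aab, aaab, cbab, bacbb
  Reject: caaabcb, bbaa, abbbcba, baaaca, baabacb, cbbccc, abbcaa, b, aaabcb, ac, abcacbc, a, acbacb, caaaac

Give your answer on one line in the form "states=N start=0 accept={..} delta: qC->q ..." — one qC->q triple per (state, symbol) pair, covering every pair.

states=3 start=0 accept={2} delta: 0a->1 0b->0 0c->2 1a->1 1b->2 1c->1 2a->2 2b->2 2c->0

Fold the examples into a partial DFA from state 0: repeatedly fix the first undefined (state, symbol) met by the shortest-then-alphabetical prefix, trying targets in increasing order and rejecting any under which an Accept and a Reject string meet in one state with the same remainder; add a state when all current targets are rejected. Accepting states are where Accept strings end.
a: 0a undefined. 0a->0: no, bcb/aaabcb meet in 0 with "bcb" left. Open state 1: 0a->1.
b: 0b undefined. 0b->0: ok.
c: 0c undefined. 0c->0: no, bcb/cbbccc meet in 0. 0c->1: no, bc/a meet in 1. Open state 2: 0c->2.
aa: 1a undefined. 1a->0: no, aabaaa/a meet in 1. 1a->1: ok.
ab: 1b undefined. 1b->0: no, aabaaa/bbaa meet in 1. 1b->1: no, aabaaa/bbaa meet in 1. 1b->2: ok.
ac: 1c undefined. 1c->0: no, bacbb/b meet in 0. 1c->1: ok.
ca: 2a undefined. 2a->0: no, aabaaa/bbaa meet in 1. 2a->1: no, aabaaa/bbaa meet in 1. 2a->2: ok.
cb: 2b undefined. 2b->0: no, aabaaa/abbcaa meet in 2. 2b->1: no, aabaaa/caaabcb meet in 2. 2b->2: ok.
abc: 2c undefined. 2c->0: ok.
All examples now run through 3 states with every (state, symbol) defined. Accept strings end in {2}, Reject strings end in {0,1}; accept={2}.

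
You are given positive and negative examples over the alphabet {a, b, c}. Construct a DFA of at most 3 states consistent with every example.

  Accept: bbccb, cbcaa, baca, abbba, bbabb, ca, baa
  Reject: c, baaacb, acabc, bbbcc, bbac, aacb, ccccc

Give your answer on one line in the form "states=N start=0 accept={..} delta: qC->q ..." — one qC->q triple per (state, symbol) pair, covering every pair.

Fold the examples into a partial DFA from state 0: repeatedly fix the first undefined (state, symbol) met by the shortest-then-alphabetical prefix, trying targets in increasing order and rejecting any under which an Accept and a Reject string meet in one state with the same remainder; add a state when all current targets are rejected. Accepting states are where Accept strings end.
a: 0a undefined. 0a->0: ok.
b: 0b undefined. 0b->0: ok.
c: 0c undefined. 0c->0: no, bbccb/c meet in 0. Open state 1: 0c->1.
ca: 1a undefined. 1a->0: ok.
cb: 1b undefined. 1b->0: no, cbcaa/baaacb meet in 0. 1b->1: ok.
cc: 1c undefined. 1c->0: no, bbccb/bbbcc meet in 0. 1c->1: no, bbccb/c meet in 1. Open state 2: 1c->2.
ccc: 2c undefined. 2c->0: ok.
cbca: 2a undefined. 2a->0: ok.
bbccb: 2b undefined. 2b->0: ok.
All examples now run through 3 states with every (state, symbol) defined. Accept strings end in {0}, Reject strings end in {1,2}; accept={0}.

states=3 start=0 accept={0} delta: 0a->0 0b->0 0c->1 1a->0 1b->1 1c->2 2a->0 2b->0 2c->0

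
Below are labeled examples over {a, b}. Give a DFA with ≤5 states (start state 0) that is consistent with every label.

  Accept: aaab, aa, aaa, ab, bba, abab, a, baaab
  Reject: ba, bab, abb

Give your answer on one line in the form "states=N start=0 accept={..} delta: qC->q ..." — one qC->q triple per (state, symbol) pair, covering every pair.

Grow the machine one transition at a time. Run the examples from 0; the earliest place one falls off (shortest prefix, ties alphabetical) gets sent to the lowest-numbered state that keeps every Accept/Reject pair distinguishable — a pair clashes when both reach the same state with identical unread suffix — and to a fresh state only if none does.
a: 0a undefined. 0a->0: no, abab/bab meet in 0 with "bab" left. Open state 1: 0a->1.
b: 0b undefined. 0b->0: no, ab/bab meet in 1 with "b" left. 0b->1: no, aa/ba meet in 1 with "a" left. Open state 2: 0b->2.
aa: 1a undefined. 1a->0: ok.
ab: 1b undefined. 1b->0: ok.
ba: 2a undefined. 2a->0: no, aaab/ba meet in 0. 2a->1: no, aaab/bab meet in 0. 2a->2: no, baaab/bab meet in 2 with "b" left. Open state 3: 2a->3.
bb: 2b undefined. 2b->0: ok.
baa: 3a undefined. 3a->0: ok.
bab: 3b undefined. 3b->0: no, aaab/bab meet in 0. 3b->1: no, aaa/bab meet in 1. 3b->2: ok.
All examples now run through 4 states with every (state, symbol) defined. Accept strings end in {0,1}, Reject strings end in {2,3}; accept={0,1}.

states=4 start=0 accept={0,1} delta: 0a->1 0b->2 1a->0 1b->0 2a->3 2b->0 3a->0 3b->2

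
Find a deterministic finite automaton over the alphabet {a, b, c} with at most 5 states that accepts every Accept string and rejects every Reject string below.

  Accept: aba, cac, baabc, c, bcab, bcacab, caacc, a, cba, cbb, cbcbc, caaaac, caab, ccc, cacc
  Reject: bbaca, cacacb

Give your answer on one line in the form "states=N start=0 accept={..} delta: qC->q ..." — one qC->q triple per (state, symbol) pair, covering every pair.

states=4 start=0 accept={0,1,3} delta: 0a->0 0b->0 0c->1 1a->2 1b->0 1c->0 2a->0 2b->0 2c->3 3a->2 3b->2 3c->0

State merging on the prefix tree: take the shortest (then alphabetical) example prefix whose next move is undefined and point that move at state 0, else 1, else 2, ...; a target is out if some Accept/Reject pair would then sit in one state with the same input left (inseparable). If every existing state is out, open a new one.
a: 0a undefined. 0a->0: ok.
b: 0b undefined. 0b->0: ok.
c: 0c undefined. 0c->0: no, aba/bbaca meet in 0. Open state 1: 0c->1.
ca: 1a undefined. 1a->0: no, aba/bbaca meet in 0. 1a->1: no, baabc/bbaca meet in 1. Open state 2: 1a->2.
cb: 1b undefined. 1b->0: ok.
cc: 1c undefined. 1c->0: ok.
caa: 2a undefined. 2a->0: ok.
cac: 2c undefined. 2c->0: no, aba/cacacb meet in 0. 2c->1: no, aba/cacacb meet in 0. 2c->2: no, aba/cacacb meet in 0. Open state 3: 2c->3.
bcab: 2b undefined. 2b->0: ok.
caca: 3a undefined. 3a->0: no, aba/cacacb meet in 0. 3a->1: no, aba/cacacb meet in 0. 3a->2: ok.
cacc: 3c undefined. 3c->0: ok.
cacacb: 3b undefined. 3b->0: no, aba/cacacb meet in 0. 3b->1: no, baabc/cacacb meet in 1. 3b->2: ok.
All examples now run through 4 states with every (state, symbol) defined. Accept strings end in {0,1,3}, Reject strings end in {2}; accept={0,1,3}.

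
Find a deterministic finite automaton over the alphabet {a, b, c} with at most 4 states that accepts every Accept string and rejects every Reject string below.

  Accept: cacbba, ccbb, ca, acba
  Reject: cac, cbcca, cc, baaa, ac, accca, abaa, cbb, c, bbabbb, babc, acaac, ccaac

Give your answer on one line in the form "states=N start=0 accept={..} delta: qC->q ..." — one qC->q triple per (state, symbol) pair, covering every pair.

State merging on the prefix tree: take the shortest (then alphabetical) example prefix whose next move is undefined and point that move at state 0, else 1, else 2, ...; a target is out if some Accept/Reject pair would then sit in one state with the same input left (inseparable). If every existing state is out, open a new one.
a: 0a undefined. 0a->0: ok.
b: 0b undefined. 0b->0: ok.
c: 0c undefined. 0c->0: no, cacbba/cac meet in 0. Open state 1: 0c->1.
ca: 1a undefined. 1a->0: no, ca/baaa meet in 0. 1a->1: no, ca/ac meet in 1. Open state 2: 1a->2.
cb: 1b undefined. 1b->0: no, acba/baaa meet in 0. 1b->1: ok.
cc: 1c undefined. 1c->0: no, ccbb/cc meet in 0. 1c->1: no, ccbb/cc meet in 1. 1c->2: no, ca/cc meet in 2. Open state 3: 1c->3.
cac: 2c undefined. 2c->0: no, cacbba/cac meet in 0. 2c->1: ok.
cca: 3a undefined. 3a->0: ok.
ccb: 3b undefined. 3b->0: no, ccbb/baaa meet in 0. 3b->1: no, ccbb/cac meet in 1. 3b->2: ok.
acaa: 2a undefined. 2a->0: ok.
accc: 3c undefined. 3c->0: ok.
ccbb: 2b undefined. 2b->0: no, ccbb/cbcca meet in 0. 2b->1: no, ccbb/cac meet in 1. 2b->2: ok.
All examples now run through 4 states with every (state, symbol) defined. Accept strings end in {2}, Reject strings end in {0,1,3}; accept={2}.

states=4 start=0 accept={2} delta: 0a->0 0b->0 0c->1 1a->2 1b->1 1c->3 2a->0 2b->2 2c->1 3a->0 3b->2 3c->0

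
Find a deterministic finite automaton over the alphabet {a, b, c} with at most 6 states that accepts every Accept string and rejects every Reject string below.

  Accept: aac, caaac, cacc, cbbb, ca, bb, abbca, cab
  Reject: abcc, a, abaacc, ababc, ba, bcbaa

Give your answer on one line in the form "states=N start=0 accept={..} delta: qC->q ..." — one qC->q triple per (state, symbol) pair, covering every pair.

states=5 start=0 accept={1,2,4} delta: 0a->0 0b->1 0c->2 1a->0 1b->1 1c->3 2a->4 2b->0 2c->0 3a->1 3b->0 3c->0 4a->0 4b->1 4c->0

Grow the machine one transition at a time. Run the examples from 0; the earliest place one falls off (shortest prefix, ties alphabetical) gets sent to the lowest-numbered state that keeps every Accept/Reject pair distinguishable — a pair clashes when both reach the same state with identical unread suffix — and to a fresh state only if none does.
a: 0a undefined. 0a->0: ok.
b: 0b undefined. 0b->0: no, aac/ababc meet in 0 with "c" left. Open state 1: 0b->1.
c: 0c undefined. 0c->0: no, aac/a meet in 0. 0c->1: no, ca/ba meet in 1 with "a" left. Open state 2: 0c->2.
ba: 1a undefined. 1a->0: ok.
bb: 1b undefined. 1b->0: no, bb/a meet in 0. 1b->1: ok.
bc: 1c undefined. 1c->0: no, aac/abcc meet in 2. 1c->1: no, bb/abcc meet in 1. 1c->2: no, aac/ababc meet in 2. Open state 3: 1c->3.
ca: 2a undefined. 2a->0: no, cacc/abaacc meet in 2 with "c" left. 2a->1: no, cacc/abcc meet in 3 with "c" left. 2a->2: no, caaac/abaacc meet in 2 with "c" left. 2a->3: no, ca/ababc meet in 3. Open state 4: 2a->4.
cb: 2b undefined. 2b->0: ok.
bcb: 3b undefined. 3b->0: ok.
caa: 4a undefined. 4a->0: ok.
cab: 4b undefined. 4b->0: no, cab/a meet in 0. 4b->1: ok.
cac: 4c undefined. 4c->0: ok.
abcc: 3c undefined. 3c->0: ok.
abbca: 3a undefined. 3a->0: no, abbca/abcc meet in 0. 3a->1: ok.
abaacc: 2c undefined. 2c->0: ok.
All examples now run through 5 states with every (state, symbol) defined. Accept strings end in {1,2,4}, Reject strings end in {0,3}; accept={1,2,4}.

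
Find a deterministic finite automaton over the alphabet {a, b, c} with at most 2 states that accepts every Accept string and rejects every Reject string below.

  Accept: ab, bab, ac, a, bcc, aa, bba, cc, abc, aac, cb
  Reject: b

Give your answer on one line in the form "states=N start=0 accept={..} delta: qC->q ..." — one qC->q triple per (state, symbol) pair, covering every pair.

states=2 start=0 accept={1} delta: 0a->1 0b->0 0c->1 1a->1 1b->1 1c->1

Grow the machine one transition at a time. Run the examples from 0; the earliest place one falls off (shortest prefix, ties alphabetical) gets sent to the lowest-numbered state that keeps every Accept/Reject pair distinguishable — a pair clashes when both reach the same state with identical unread suffix — and to a fresh state only if none does.
a: 0a undefined. 0a->0: no, ab/b meet in 0 with "b" left. Open state 1: 0a->1.
b: 0b undefined. 0b->0: ok.
c: 0c undefined. 0c->0: no, bcc/b meet in 0. 0c->1: ok.
aa: 1a undefined. 1a->0: no, aa/b meet in 0. 1a->1: ok.
ab: 1b undefined. 1b->0: no, ab/b meet in 0. 1b->1: ok.
ac: 1c undefined. 1c->0: no, ac/b meet in 0. 1c->1: ok.
All examples now run through 2 states with every (state, symbol) defined. Accept strings end in {1}, Reject strings end in {0}; accept={1}.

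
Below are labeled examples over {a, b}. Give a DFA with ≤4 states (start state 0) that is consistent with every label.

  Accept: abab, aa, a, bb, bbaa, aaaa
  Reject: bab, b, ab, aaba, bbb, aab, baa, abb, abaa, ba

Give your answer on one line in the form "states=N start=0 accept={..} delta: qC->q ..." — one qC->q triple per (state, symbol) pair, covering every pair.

states=4 start=0 accept={0,1} delta: 0a->1 0b->2 1a->0 1b->3 2a->3 2b->0 3a->2 3b->2

Grow the machine one transition at a time. Run the examples from 0; the earliest place one falls off (shortest prefix, ties alphabetical) gets sent to the lowest-numbered state that keeps every Accept/Reject pair distinguishable — a pair clashes when both reach the same state with identical unread suffix — and to a fresh state only if none does.
a: 0a undefined. 0a->0: no, abab/bab meet in 0 with "bab" left. Open state 1: 0a->1.
b: 0b undefined. 0b->0: no, aa/baa meet in 1 with "a" left. 0b->1: no, aa/ba meet in 1 with "a" left. Open state 2: 0b->2.
aa: 1a undefined. 1a->0: ok.
ab: 1b undefined. 1b->0: no, abab/ab meet in 0. 1b->1: no, abab/b meet in 2. 1b->2: no, abab/bab meet in 2 with "ab" left. Open state 3: 1b->3.
ba: 2a undefined. 2a->0: no, aa/aaba meet in 0. 2a->1: no, aa/baa meet in 0. 2a->2: no, bb/bab meet in 2 with "b" left. 2a->3: ok.
bb: 2b undefined. 2b->0: ok.
aba: 3a undefined. 3a->0: no, abab/b meet in 2. 3a->1: no, abab/ab meet in 3. 3a->2: ok.
abb: 3b undefined. 3b->0: no, abab/bab meet in 0. 3b->1: no, a/bab meet in 1. 3b->2: ok.
All examples now run through 4 states with every (state, symbol) defined. Accept strings end in {0,1}, Reject strings end in {2,3}; accept={0,1}.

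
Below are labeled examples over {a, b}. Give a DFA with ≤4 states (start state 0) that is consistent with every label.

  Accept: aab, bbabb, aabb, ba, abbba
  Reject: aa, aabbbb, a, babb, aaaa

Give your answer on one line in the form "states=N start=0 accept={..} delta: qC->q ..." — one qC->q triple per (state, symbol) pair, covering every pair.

State merging on the prefix tree: take the shortest (then alphabetical) example prefix whose next move is undefined and point that move at state 0, else 1, else 2, ...; a target is out if some Accept/Reject pair would then sit in one state with the same input left (inseparable). If every existing state is out, open a new one.
a: 0a undefined. 0a->0: ok.
b: 0b undefined. 0b->0: no, aab/aa meet in 0. Open state 1: 0b->1.
ba: 1a undefined. 1a->0: no, aabb/babb meet in 1 with "b" left. 1a->1: ok.
bb: 1b undefined. 1b->0: no, aab/babb meet in 1. 1b->1: no, aab/aabbbb meet in 1. Open state 2: 1b->2.
bba: 2a undefined. 2a->0: ok.
abbb: 2b undefined. 2b->0: no, aab/aabbbb meet in 1. 2b->1: no, aab/babb meet in 1. 2b->2: no, bbabb/aabbbb meet in 2. Open state 3: 2b->3.
abbba: 3a undefined. 3a->0: no, abbba/aa meet in 0. 3a->1: ok.
aabbbb: 3b undefined. 3b->0: ok.
All examples now run through 4 states with every (state, symbol) defined. Accept strings end in {1,2}, Reject strings end in {0,3}; accept={1,2}.

states=4 start=0 accept={1,2} delta: 0a->0 0b->1 1a->1 1b->2 2a->0 2b->3 3a->1 3b->0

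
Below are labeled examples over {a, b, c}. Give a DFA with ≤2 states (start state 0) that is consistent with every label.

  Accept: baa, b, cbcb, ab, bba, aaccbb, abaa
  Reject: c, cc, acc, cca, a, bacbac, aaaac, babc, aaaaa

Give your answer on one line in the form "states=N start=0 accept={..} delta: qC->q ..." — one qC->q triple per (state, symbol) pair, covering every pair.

states=2 start=0 accept={1} delta: 0a->0 0b->1 0c->0 1a->1 1b->1 1c->0

State merging on the prefix tree: take the shortest (then alphabetical) example prefix whose next move is undefined and point that move at state 0, else 1, else 2, ...; a target is out if some Accept/Reject pair would then sit in one state with the same input left (inseparable). If every existing state is out, open a new one.
a: 0a undefined. 0a->0: ok.
b: 0b undefined. 0b->0: no, baa/a meet in 0. Open state 1: 0b->1.
c: 0c undefined. 0c->0: ok.
ba: 1a undefined. 1a->0: no, baa/c meet in 0. 1a->1: ok.
bb: 1b undefined. 1b->0: no, bba/c meet in 0. 1b->1: ok.
bac: 1c undefined. 1c->0: ok.
All examples now run through 2 states with every (state, symbol) defined. Accept strings end in {1}, Reject strings end in {0}; accept={1}.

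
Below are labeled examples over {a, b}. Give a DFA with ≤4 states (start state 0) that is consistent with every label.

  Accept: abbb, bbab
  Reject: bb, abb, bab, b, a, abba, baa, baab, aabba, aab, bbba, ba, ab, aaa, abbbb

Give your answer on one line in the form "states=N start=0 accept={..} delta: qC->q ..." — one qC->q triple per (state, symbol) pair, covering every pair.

states=4 start=0 accept={3} delta: 0a->0 0b->1 1a->0 1b->2 2a->2 2b->3 3a->0 3b->0

Grow the machine one transition at a time. Run the examples from 0; the earliest place one falls off (shortest prefix, ties alphabetical) gets sent to the lowest-numbered state that keeps every Accept/Reject pair distinguishable — a pair clashes when both reach the same state with identical unread suffix — and to a fresh state only if none does.
a: 0a undefined. 0a->0: ok.
b: 0b undefined. 0b->0: no, abbb/bb meet in 0. Open state 1: 0b->1.
ba: 1a undefined. 1a->0: ok.
bb: 1b undefined. 1b->0: no, abbb/bab meet in 1. 1b->1: no, abbb/bb meet in 1. Open state 2: 1b->2.
bba: 2a undefined. 2a->0: no, bbab/bab meet in 1. 2a->1: no, bbab/bb meet in 2. 2a->2: ok.
bbb: 2b undefined. 2b->0: no, abbb/a meet in 0. 2b->1: no, abbb/bab meet in 1. 2b->2: no, abbb/bb meet in 2. Open state 3: 2b->3.
bbba: 3a undefined. 3a->0: ok.
abbbb: 3b undefined. 3b->0: ok.
All examples now run through 4 states with every (state, symbol) defined. Accept strings end in {3}, Reject strings end in {0,1,2}; accept={3}.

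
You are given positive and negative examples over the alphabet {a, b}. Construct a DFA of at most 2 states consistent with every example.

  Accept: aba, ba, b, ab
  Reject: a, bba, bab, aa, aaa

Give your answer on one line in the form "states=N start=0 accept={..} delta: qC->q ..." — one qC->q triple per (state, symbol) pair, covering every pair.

states=2 start=0 accept={1} delta: 0a->0 0b->1 1a->1 1b->0

Fold the examples into a partial DFA from state 0: repeatedly fix the first undefined (state, symbol) met by the shortest-then-alphabetical prefix, trying targets in increasing order and rejecting any under which an Accept and a Reject string meet in one state with the same remainder; add a state when all current targets are rejected. Accepting states are where Accept strings end.
a: 0a undefined. 0a->0: ok.
b: 0b undefined. 0b->0: no, aba/a meet in 0. Open state 1: 0b->1.
ba: 1a undefined. 1a->0: no, aba/a meet in 0. 1a->1: ok.
bb: 1b undefined. 1b->0: ok.
All examples now run through 2 states with every (state, symbol) defined. Accept strings end in {1}, Reject strings end in {0}; accept={1}.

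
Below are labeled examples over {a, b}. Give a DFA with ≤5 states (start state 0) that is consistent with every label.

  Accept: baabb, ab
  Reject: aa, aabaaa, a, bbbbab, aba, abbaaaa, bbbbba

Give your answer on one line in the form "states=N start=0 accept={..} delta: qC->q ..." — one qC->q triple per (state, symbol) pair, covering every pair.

Grow the machine one transition at a time. Run the examples from 0; the earliest place one falls off (shortest prefix, ties alphabetical) gets sent to the lowest-numbered state that keeps every Accept/Reject pair distinguishable — a pair clashes when both reach the same state with identical unread suffix — and to a fresh state only if none does.
a: 0a undefined. 0a->0: ok.
b: 0b undefined. 0b->0: no, baabb/aa meet in 0. Open state 1: 0b->1.
ba: 1a undefined. 1a->0: ok.
bb: 1b undefined. 1b->0: no, baabb/aa meet in 0. 1b->1: no, baabb/bbbbab meet in 1. Open state 2: 1b->2.
bbb: 2b undefined. 2b->0: no, ab/bbbbab meet in 1. 2b->1: ok.
abba: 2a undefined. 2a->0: no, ab/bbbbab meet in 1. 2a->1: no, baabb/bbbbab meet in 2. 2a->2: no, baabb/abbaaaa meet in 2. Open state 3: 2a->3.
abbaa: 3a undefined. 3a->0: ok.
bbbbab: 3b undefined. 3b->0: ok.
All examples now run through 4 states with every (state, symbol) defined. Accept strings end in {1,2}, Reject strings end in {0}; accept={1,2}.

states=4 start=0 accept={1,2} delta: 0a->0 0b->1 1a->0 1b->2 2a->3 2b->1 3a->0 3b->0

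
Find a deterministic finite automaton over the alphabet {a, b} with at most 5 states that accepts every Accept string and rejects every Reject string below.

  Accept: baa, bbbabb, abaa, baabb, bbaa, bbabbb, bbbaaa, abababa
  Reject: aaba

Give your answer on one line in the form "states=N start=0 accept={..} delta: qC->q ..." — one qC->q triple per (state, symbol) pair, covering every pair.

states=4 start=0 accept={0,1} delta: 0a->0 0b->1 1a->2 1b->0 2a->0 2b->3 3a->1 3b->0

Fold the examples into a partial DFA from state 0: repeatedly fix the first undefined (state, symbol) met by the shortest-then-alphabetical prefix, trying targets in increasing order and rejecting any under which an Accept and a Reject string meet in one state with the same remainder; add a state when all current targets are rejected. Accepting states are where Accept strings end.
a: 0a undefined. 0a->0: ok.
b: 0b undefined. 0b->0: no, baa/aaba meet in 0. Open state 1: 0b->1.
ba: 1a undefined. 1a->0: no, baa/aaba meet in 0. 1a->1: no, baa/aaba meet in 1. Open state 2: 1a->2.
bb: 1b undefined. 1b->0: ok.
baa: 2a undefined. 2a->0: ok.
abab: 2b undefined. 2b->0: no, abababa/aaba meet in 2. 2b->1: no, abababa/aaba meet in 2. 2b->2: no, bbbabb/aaba meet in 2. Open state 3: 2b->3.
ababa: 3a undefined. 3a->0: no, abababa/aaba meet in 2. 3a->1: ok.
bbbabb: 3b undefined. 3b->0: ok.
All examples now run through 4 states with every (state, symbol) defined. Accept strings end in {0,1}, Reject strings end in {2}; accept={0,1}.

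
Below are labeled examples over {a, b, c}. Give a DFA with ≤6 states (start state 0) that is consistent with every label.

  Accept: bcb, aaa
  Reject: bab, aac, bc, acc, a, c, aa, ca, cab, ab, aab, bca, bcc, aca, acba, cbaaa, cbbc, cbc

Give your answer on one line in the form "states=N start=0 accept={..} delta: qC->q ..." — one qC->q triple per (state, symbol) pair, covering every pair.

states=5 start=0 accept={4} delta: 0a->1 0b->0 0c->2 1a->3 1b->0 1c->0 2a->0 2b->4 2c->0 3a->4 3b->0 3c->0 4a->0 4b->0 4c->0

Fold the examples into a partial DFA from state 0: repeatedly fix the first undefined (state, symbol) met by the shortest-then-alphabetical prefix, trying targets in increasing order and rejecting any under which an Accept and a Reject string meet in one state with the same remainder; add a state when all current targets are rejected. Accepting states are where Accept strings end.
a: 0a undefined. 0a->0: no, aaa/a meet in 0. Open state 1: 0a->1.
b: 0b undefined. 0b->0: ok.
c: 0c undefined. 0c->0: no, bcb/bc meet in 0. 0c->1: no, bcb/bab meet in 1 with "b" left. Open state 2: 0c->2.
aa: 1a undefined. 1a->0: no, aaa/a meet in 1. 1a->1: no, aaa/a meet in 1. 1a->2: no, bcb/aab meet in 2 with "b" left. Open state 3: 1a->3.
ab: 1b undefined. 1b->0: ok.
ac: 1c undefined. 1c->0: ok.
ca: 2a undefined. 2a->0: ok.
cb: 2b undefined. 2b->0: no, bcb/bab meet in 0. 2b->1: no, bcb/a meet in 1. 2b->2: no, bcb/bc meet in 2. 2b->3: no, bcb/aa meet in 3. Open state 4: 2b->4.
aaa: 3a undefined. 3a->0: no, aaa/bab meet in 0. 3a->1: no, aaa/a meet in 1. 3a->2: no, aaa/bc meet in 2. 3a->3: no, aaa/aa meet in 3. 3a->4: ok.
aab: 3b undefined. 3b->0: ok.
aac: 3c undefined. 3c->0: ok.
bcc: 2c undefined. 2c->0: ok.
cba: 4a undefined. 4a->0: ok.
cbb: 4b undefined. 4b->0: ok.
cbc: 4c undefined. 4c->0: ok.
All examples now run through 5 states with every (state, symbol) defined. Accept strings end in {4}, Reject strings end in {0,1,2,3}; accept={4}.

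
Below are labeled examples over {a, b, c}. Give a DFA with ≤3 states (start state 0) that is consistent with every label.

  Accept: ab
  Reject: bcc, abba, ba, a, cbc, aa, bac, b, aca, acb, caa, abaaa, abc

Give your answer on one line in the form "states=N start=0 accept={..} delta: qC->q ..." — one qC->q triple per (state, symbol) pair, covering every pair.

states=3 start=0 accept={2} delta: 0a->1 0b->0 0c->0 1a->0 1b->2 1c->0 2a->0 2b->0 2c->0

Fold the examples into a partial DFA from state 0: repeatedly fix the first undefined (state, symbol) met by the shortest-then-alphabetical prefix, trying targets in increasing order and rejecting any under which an Accept and a Reject string meet in one state with the same remainder; add a state when all current targets are rejected. Accepting states are where Accept strings end.
a: 0a undefined. 0a->0: no, ab/b meet in 0 with "b" left. Open state 1: 0a->1.
b: 0b undefined. 0b->0: ok.
c: 0c undefined. 0c->0: ok.
aa: 1a undefined. 1a->0: ok.
ab: 1b undefined. 1b->0: no, ab/bcc meet in 0. 1b->1: no, ab/ba meet in 1. Open state 2: 1b->2.
ac: 1c undefined. 1c->0: ok.
aba: 2a undefined. 2a->0: ok.
abb: 2b undefined. 2b->0: ok.
abc: 2c undefined. 2c->0: ok.
All examples now run through 3 states with every (state, symbol) defined. Accept strings end in {2}, Reject strings end in {0,1}; accept={2}.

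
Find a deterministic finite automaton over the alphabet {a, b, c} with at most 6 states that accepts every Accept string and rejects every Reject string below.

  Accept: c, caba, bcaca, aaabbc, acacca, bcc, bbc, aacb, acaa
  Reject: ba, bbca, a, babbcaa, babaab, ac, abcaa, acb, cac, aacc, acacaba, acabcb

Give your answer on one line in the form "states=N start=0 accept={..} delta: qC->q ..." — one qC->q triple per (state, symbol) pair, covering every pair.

Fold the examples into a partial DFA from state 0: repeatedly fix the first undefined (state, symbol) met by the shortest-then-alphabetical prefix, trying targets in increasing order and rejecting any under which an Accept and a Reject string meet in one state with the same remainder; add a state when all current targets are rejected. Accepting states are where Accept strings end.
a: 0a undefined. 0a->0: no, c/ac meet in 0 with "c" left. Open state 1: 0a->1.
b: 0b undefined. 0b->0: ok.
c: 0c undefined. 0c->0: ok.
aa: 1a undefined. 1a->0: no, c/aacc meet in 0. 1a->1: no, aacb/acb meet in 1 with "cb" left. Open state 2: 1a->2.
ab: 1b undefined. 1b->0: no, caba/ba meet in 1. 1b->1: no, acaa/babbcaa meet in 1 with "caa" left. 1b->2: ok.
ac: 1c undefined. 1c->0: no, c/ac meet in 0. 1c->1: no, bcaca/acb meet in 2. 1c->2: ok.
aaa: 2a undefined. 2a->0: no, c/acacaba meet in 0. 2a->1: no, caba/ba meet in 1. 2a->2: no, caba/ac meet in 2. Open state 3: 2a->3.
aac: 2c undefined. 2c->0: no, c/aacc meet in 0. 2c->1: no, caba/abcaa meet in 3. 2c->2: no, aacb/acb meet in 2 with "b" left. 2c->3: ok.
acb: 2b undefined. 2b->0: no, c/acb meet in 0. 2b->1: no, acaa/babbcaa meet in 3 with "a" left. 2b->2: ok.
aaab: 3b undefined. 3b->0: no, c/acabcb meet in 0. 3b->1: no, aacb/ba meet in 1. 3b->2: no, aacb/ac meet in 2. 3b->3: no, aaabbc/aacc meet in 3 with "c" left. Open state 4: 3b->4.
aacc: 3c undefined. 3c->0: no, c/aacc meet in 0. 3c->1: no, caba/acacaba meet in 3. 3c->2: ok.
abca: 3a undefined. 3a->0: no, c/babaab meet in 0. 3a->1: no, acacca/ba meet in 1. 3a->2: no, caba/babbcaa meet in 3. 3a->3: no, caba/babbcaa meet in 3. 3a->4: ok.
aaabb: 4b undefined. 4b->0: no, c/babaab meet in 0. 4b->1: no, aaabbc/ac meet in 2. 4b->2: ok.
abcaa: 4a undefined. 4a->0: no, c/babbcaa meet in 0. 4a->1: ok.
acabc: 4c undefined. 4c->0: no, c/acabcb meet in 0. 4c->1: ok.
All examples now run through 5 states with every (state, symbol) defined. Accept strings end in {0,3,4}, Reject strings end in {1,2}; accept={0,3,4}.

states=5 start=0 accept={0,3,4} delta: 0a->1 0b->0 0c->0 1a->2 1b->2 1c->2 2a->3 2b->2 2c->3 3a->4 3b->4 3c->2 4a->1 4b->2 4c->1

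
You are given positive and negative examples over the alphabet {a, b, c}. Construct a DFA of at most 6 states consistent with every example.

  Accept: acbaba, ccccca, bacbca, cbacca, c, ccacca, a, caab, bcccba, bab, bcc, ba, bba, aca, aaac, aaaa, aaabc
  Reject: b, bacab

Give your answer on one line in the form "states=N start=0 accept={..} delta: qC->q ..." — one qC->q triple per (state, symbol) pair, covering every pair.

states=3 start=0 accept={0,2} delta: 0a->0 0b->1 0c->2 1a->2 1b->0 1c->0 2a->2 2b->0 2c->0

Fold the examples into a partial DFA from state 0: repeatedly fix the first undefined (state, symbol) met by the shortest-then-alphabetical prefix, trying targets in increasing order and rejecting any under which an Accept and a Reject string meet in one state with the same remainder; add a state when all current targets are rejected. Accepting states are where Accept strings end.
a: 0a undefined. 0a->0: ok.
b: 0b undefined. 0b->0: no, a/b meet in 0. Open state 1: 0b->1.
c: 0c undefined. 0c->0: no, caab/b meet in 1. 0c->1: no, c/b meet in 1. Open state 2: 0c->2.
ba: 1a undefined. 1a->0: no, bab/b meet in 1. 1a->1: no, ba/b meet in 1. 1a->2: ok.
bb: 1b undefined. 1b->0: ok.
bc: 1c undefined. 1c->0: ok.
ca: 2a undefined. 2a->0: no, caab/b meet in 1. 2a->1: no, aca/b meet in 1. 2a->2: ok.
cb: 2b undefined. 2b->0: ok.
cc: 2c undefined. 2c->0: ok.
All examples now run through 3 states with every (state, symbol) defined. Accept strings end in {0,2}, Reject strings end in {1}; accept={0,2}.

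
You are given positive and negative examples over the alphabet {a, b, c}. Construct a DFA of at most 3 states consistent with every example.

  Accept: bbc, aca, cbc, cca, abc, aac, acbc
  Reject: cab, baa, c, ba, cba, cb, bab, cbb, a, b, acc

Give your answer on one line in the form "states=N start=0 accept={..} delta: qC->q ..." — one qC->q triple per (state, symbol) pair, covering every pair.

states=3 start=0 accept={0,2} delta: 0a->1 0b->1 0c->1 1a->1 1b->1 1c->2 2a->0 2b->1 2c->1

Grow the machine one transition at a time. Run the examples from 0; the earliest place one falls off (shortest prefix, ties alphabetical) gets sent to the lowest-numbered state that keeps every Accept/Reject pair distinguishable — a pair clashes when both reach the same state with identical unread suffix — and to a fresh state only if none does.
a: 0a undefined. 0a->0: no, aac/c meet in 0 with "c" left. Open state 1: 0a->1.
b: 0b undefined. 0b->0: no, bbc/c meet in 0 with "c" left. 0b->1: ok.
c: 0c undefined. 0c->0: no, cca/cb meet in 1. 0c->1: ok.
aa: 1a undefined. 1a->0: no, aac/cab meet in 1. 1a->1: ok.
ab: 1b undefined. 1b->0: no, bbc/baa meet in 1. 1b->1: ok.
ac: 1c undefined. 1c->0: no, aca/cab meet in 1. 1c->1: no, bbc/cab meet in 1. Open state 2: 1c->2.
aca: 2a undefined. 2a->0: ok.
acb: 2b undefined. 2b->0: no, acbc/cab meet in 1. 2b->1: ok.
acc: 2c undefined. 2c->0: no, aca/acc meet in 0. 2c->1: ok.
All examples now run through 3 states with every (state, symbol) defined. Accept strings end in {0,2}, Reject strings end in {1}; accept={0,2}.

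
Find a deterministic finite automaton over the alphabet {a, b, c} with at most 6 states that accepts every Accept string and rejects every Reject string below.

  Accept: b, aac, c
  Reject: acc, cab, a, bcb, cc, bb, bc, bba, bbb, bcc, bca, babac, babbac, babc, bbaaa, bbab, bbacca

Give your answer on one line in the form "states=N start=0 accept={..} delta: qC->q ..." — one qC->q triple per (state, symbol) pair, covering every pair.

states=3 start=0 accept={1} delta: 0a->0 0b->1 0c->1 1a->1 1b->2 1c->2 2a->2 2b->2 2c->2

State merging on the prefix tree: take the shortest (then alphabetical) example prefix whose next move is undefined and point that move at state 0, else 1, else 2, ...; a target is out if some Accept/Reject pair would then sit in one state with the same input left (inseparable). If every existing state is out, open a new one.
a: 0a undefined. 0a->0: ok.
b: 0b undefined. 0b->0: no, b/a meet in 0. Open state 1: 0b->1.
c: 0c undefined. 0c->0: no, b/cab meet in 1. 0c->1: ok.
ba: 1a undefined. 1a->0: no, b/cab meet in 1. 1a->1: ok.
bb: 1b undefined. 1b->0: no, b/bbb meet in 1. 1b->1: no, b/cab meet in 1. Open state 2: 1b->2.
bc: 1c undefined. 1c->0: no, b/bcb meet in 1. 1c->1: no, b/acc meet in 1. 1c->2: ok.
bba: 2a undefined. 2a->0: no, b/babac meet in 1. 2a->1: no, b/bba meet in 1. 2a->2: ok.
bbb: 2b undefined. 2b->0: no, b/babbac meet in 1. 2b->1: no, b/bcb meet in 1. 2b->2: ok.
bcc: 2c undefined. 2c->0: no, b/bbacca meet in 1. 2c->1: no, b/bcc meet in 1. 2c->2: ok.
All examples now run through 3 states with every (state, symbol) defined. Accept strings end in {1}, Reject strings end in {0,2}; accept={1}.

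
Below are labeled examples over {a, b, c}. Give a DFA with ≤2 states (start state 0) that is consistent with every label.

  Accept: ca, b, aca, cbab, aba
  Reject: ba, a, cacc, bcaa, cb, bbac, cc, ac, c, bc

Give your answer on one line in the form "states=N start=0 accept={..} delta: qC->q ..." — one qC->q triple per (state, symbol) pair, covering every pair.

Grow the machine one transition at a time. Run the examples from 0; the earliest place one falls off (shortest prefix, ties alphabetical) gets sent to the lowest-numbered state that keeps every Accept/Reject pair distinguishable — a pair clashes when both reach the same state with identical unread suffix — and to a fresh state only if none does.
a: 0a undefined. 0a->0: no, aba/ba meet in 0 with "ba" left. Open state 1: 0a->1.
b: 0b undefined. 0b->0: ok.
c: 0c undefined. 0c->0: no, ca/ba meet in 1. 0c->1: ok.
ab: 1b undefined. 1b->0: no, b/cb meet in 0. 1b->1: ok.
ac: 1c undefined. 1c->0: no, b/bbac meet in 0. 1c->1: ok.
ca: 1a undefined. 1a->0: ok.
All examples now run through 2 states with every (state, symbol) defined. Accept strings end in {0}, Reject strings end in {1}; accept={0}.

states=2 start=0 accept={0} delta: 0a->1 0b->0 0c->1 1a->0 1b->1 1c->1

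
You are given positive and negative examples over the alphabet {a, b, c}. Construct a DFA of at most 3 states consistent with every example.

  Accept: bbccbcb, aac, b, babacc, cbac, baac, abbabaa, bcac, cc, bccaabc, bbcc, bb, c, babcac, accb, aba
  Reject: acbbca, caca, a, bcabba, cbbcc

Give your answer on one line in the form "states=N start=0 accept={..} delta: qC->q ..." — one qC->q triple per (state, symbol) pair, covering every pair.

states=3 start=0 accept={1,2} delta: 0a->0 0b->1 0c->1 1a->1 1b->2 1c->2 2a->0 2b->1 2c->0

State merging on the prefix tree: take the shortest (then alphabetical) example prefix whose next move is undefined and point that move at state 0, else 1, else 2, ...; a target is out if some Accept/Reject pair would then sit in one state with the same input left (inseparable). If every existing state is out, open a new one.
a: 0a undefined. 0a->0: ok.
b: 0b undefined. 0b->0: no, b/a meet in 0. Open state 1: 0b->1.
c: 0c undefined. 0c->0: no, aac/caca meet in 0. 0c->1: ok.
ba: 1a undefined. 1a->0: no, aba/caca meet in 0. 1a->1: ok.
bb: 1b undefined. 1b->0: no, bb/a meet in 0. 1b->1: no, babacc/cbbcc meet in 1 with "cc" left. Open state 2: 1b->2.
bc: 1c undefined. 1c->0: no, baac/caca meet in 0. 1c->1: no, aac/caca meet in 1. 1c->2: ok.
bbc: 2c undefined. 2c->0: ok.
bca: 2a undefined. 2a->0: ok.
cbb: 2b undefined. 2b->0: no, bbccbcb/acbbca meet in 1. 2b->1: ok.
All examples now run through 3 states with every (state, symbol) defined. Accept strings end in {1,2}, Reject strings end in {0}; accept={1,2}.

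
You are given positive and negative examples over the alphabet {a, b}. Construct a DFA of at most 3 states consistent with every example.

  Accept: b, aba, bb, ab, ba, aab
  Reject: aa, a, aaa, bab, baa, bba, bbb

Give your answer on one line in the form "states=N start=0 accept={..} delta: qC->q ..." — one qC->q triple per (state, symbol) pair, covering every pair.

State merging on the prefix tree: take the shortest (then alphabetical) example prefix whose next move is undefined and point that move at state 0, else 1, else 2, ...; a target is out if some Accept/Reject pair would then sit in one state with the same input left (inseparable). If every existing state is out, open a new one.
a: 0a undefined. 0a->0: ok.
b: 0b undefined. 0b->0: no, b/aa meet in 0. Open state 1: 0b->1.
ba: 1a undefined. 1a->0: no, b/bab meet in 1. 1a->1: no, b/baa meet in 1. Open state 2: 1a->2.
bb: 1b undefined. 1b->0: no, b/bbb meet in 1. 1b->1: no, b/bbb meet in 1. 1b->2: ok.
baa: 2a undefined. 2a->0: ok.
bab: 2b undefined. 2b->0: ok.
All examples now run through 3 states with every (state, symbol) defined. Accept strings end in {1,2}, Reject strings end in {0}; accept={1,2}.

states=3 start=0 accept={1,2} delta: 0a->0 0b->1 1a->2 1b->2 2a->0 2b->0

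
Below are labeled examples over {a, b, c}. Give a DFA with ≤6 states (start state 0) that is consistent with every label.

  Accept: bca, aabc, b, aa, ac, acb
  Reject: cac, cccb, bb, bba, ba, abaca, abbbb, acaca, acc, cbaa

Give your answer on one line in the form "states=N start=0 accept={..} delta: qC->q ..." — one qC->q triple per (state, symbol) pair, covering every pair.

states=4 start=0 accept={0,1,2} delta: 0a->0 0b->1 0c->2 1a->3 1b->3 1c->0 2a->2 2b->1 2c->3 3a->3 3b->1 3c->1

Grow the machine one transition at a time. Run the examples from 0; the earliest place one falls off (shortest prefix, ties alphabetical) gets sent to the lowest-numbered state that keeps every Accept/Reject pair distinguishable — a pair clashes when both reach the same state with identical unread suffix — and to a fresh state only if none does.
a: 0a undefined. 0a->0: ok.
b: 0b undefined. 0b->0: no, bca/abaca meet in 0 with "ca" left. Open state 1: 0b->1.
c: 0c undefined. 0c->0: no, b/cccb meet in 1. 0c->1: no, aabc/acc meet in 1 with "c" left. Open state 2: 0c->2.
ba: 1a undefined. 1a->0: no, aa/ba meet in 0. 1a->1: no, bca/abaca meet in 1 with "ca" left. 1a->2: no, ac/ba meet in 2. Open state 3: 1a->3.
bb: 1b undefined. 1b->0: no, aa/bb meet in 0. 1b->1: no, b/bb meet in 1. 1b->2: no, ac/bb meet in 2. 1b->3: ok.
bc: 1c undefined. 1c->0: ok.
ca: 2a undefined. 2a->0: no, bca/acaca meet in 0. 2a->1: no, bca/cac meet in 0. 2a->2: ok.
cb: 2b undefined. 2b->0: no, bca/cbaa meet in 0. 2b->1: ok.
cc: 2c undefined. 2c->0: no, bca/cac meet in 0. 2c->1: no, b/cac meet in 1. 2c->2: no, b/cccb meet in 1. 2c->3: ok.
bba: 3a undefined. 3a->0: no, bca/bba meet in 0. 3a->1: no, b/bba meet in 1. 3a->2: no, ac/bba meet in 2. 3a->3: ok.
ccc: 3c undefined. 3c->0: no, bca/abaca meet in 0. 3c->1: ok.
abbb: 3b undefined. 3b->0: no, b/abbbb meet in 1. 3b->1: ok.
All examples now run through 4 states with every (state, symbol) defined. Accept strings end in {0,1,2}, Reject strings end in {3}; accept={0,1,2}.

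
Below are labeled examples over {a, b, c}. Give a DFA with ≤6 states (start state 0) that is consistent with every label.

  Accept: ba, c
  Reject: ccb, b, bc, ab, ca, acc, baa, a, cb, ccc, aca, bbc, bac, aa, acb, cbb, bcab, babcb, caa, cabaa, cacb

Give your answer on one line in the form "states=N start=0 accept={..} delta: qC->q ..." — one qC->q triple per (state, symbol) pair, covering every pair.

Grow the machine one transition at a time. Run the examples from 0; the earliest place one falls off (shortest prefix, ties alphabetical) gets sent to the lowest-numbered state that keeps every Accept/Reject pair distinguishable — a pair clashes when both reach the same state with identical unread suffix — and to a fresh state only if none does.
a: 0a undefined. 0a->0: ok.
b: 0b undefined. 0b->0: no, ba/b meet in 0. Open state 1: 0b->1.
c: 0c undefined. 0c->0: no, c/ca meet in 0. 0c->1: no, ba/ca meet in 1 with "a" left. Open state 2: 0c->2.
ba: 1a undefined. 1a->0: no, ba/baa meet in 0. 1a->1: no, ba/b meet in 1. 1a->2: ok.
bb: 1b undefined. 1b->0: no, ba/bbc meet in 2. 1b->1: ok.
bc: 1c undefined. 1c->0: ok.
ca: 2a undefined. 2a->0: ok.
cb: 2b undefined. 2b->0: ok.
cc: 2c undefined. 2c->0: no, ba/ccc meet in 2. 2c->1: ok.
All examples now run through 3 states with every (state, symbol) defined. Accept strings end in {2}, Reject strings end in {0,1}; accept={2}.

states=3 start=0 accept={2} delta: 0a->0 0b->1 0c->2 1a->2 1b->1 1c->0 2a->0 2b->0 2c->1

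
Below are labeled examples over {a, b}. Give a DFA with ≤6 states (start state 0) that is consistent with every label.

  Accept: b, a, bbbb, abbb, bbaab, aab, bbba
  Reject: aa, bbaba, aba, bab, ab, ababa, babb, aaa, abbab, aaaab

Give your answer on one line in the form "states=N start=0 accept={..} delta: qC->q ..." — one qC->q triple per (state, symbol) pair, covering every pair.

states=4 start=0 accept={0,1} delta: 0a->1 0b->0 1a->2 1b->3 2a->3 2b->0 3a->3 3b->2

Grow the machine one transition at a time. Run the examples from 0; the earliest place one falls off (shortest prefix, ties alphabetical) gets sent to the lowest-numbered state that keeps every Accept/Reject pair distinguishable — a pair clashes when both reach the same state with identical unread suffix — and to a fresh state only if none does.
a: 0a undefined. 0a->0: no, b/ab meet in 0 with "b" left. Open state 1: 0a->1.
b: 0b undefined. 0b->0: ok.
aa: 1a undefined. 1a->0: no, b/aa meet in 0. 1a->1: no, a/aa meet in 1. Open state 2: 1a->2.
ab: 1b undefined. 1b->0: no, b/bab meet in 0. 1b->1: no, a/bab meet in 1. 1b->2: no, bbaab/babb meet in 2 with "b" left. Open state 3: 1b->3.
aaa: 2a undefined. 2a->0: no, b/aaa meet in 0. 2a->1: no, a/aaa meet in 1. 2a->2: no, bbaab/aaaab meet in 2 with "b" left. 2a->3: ok.
aab: 2b undefined. 2b->0: ok.
aba: 3a undefined. 3a->0: no, b/bbaba meet in 0. 3a->1: no, a/bbaba meet in 1. 3a->2: no, b/aaaab meet in 0. 3a->3: ok.
abb: 3b undefined. 3b->0: no, b/babb meet in 0. 3b->1: no, b/abbab meet in 0. 3b->2: ok.
All examples now run through 4 states with every (state, symbol) defined. Accept strings end in {0,1}, Reject strings end in {2,3}; accept={0,1}.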